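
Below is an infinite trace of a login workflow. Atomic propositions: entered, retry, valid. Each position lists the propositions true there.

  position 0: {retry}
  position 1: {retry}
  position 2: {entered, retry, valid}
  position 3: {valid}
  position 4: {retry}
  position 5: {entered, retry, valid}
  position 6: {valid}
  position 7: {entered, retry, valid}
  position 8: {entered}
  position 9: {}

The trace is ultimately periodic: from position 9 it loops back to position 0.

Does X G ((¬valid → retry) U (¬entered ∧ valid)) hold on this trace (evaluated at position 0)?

The position after 0 is 1; G ((¬valid → retry) U (¬entered ∧ valid)) is false there.

No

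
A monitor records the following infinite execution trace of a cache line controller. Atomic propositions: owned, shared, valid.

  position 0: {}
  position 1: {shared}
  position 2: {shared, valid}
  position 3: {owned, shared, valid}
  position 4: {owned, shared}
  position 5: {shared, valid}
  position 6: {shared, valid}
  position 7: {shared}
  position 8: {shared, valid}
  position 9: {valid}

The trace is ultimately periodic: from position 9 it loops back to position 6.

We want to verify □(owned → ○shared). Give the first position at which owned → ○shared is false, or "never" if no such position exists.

never

owned → ○shared holds at every position 0..9, and those are all the positions the trace ever visits, so the invariant □(owned → ○shared) is never violated.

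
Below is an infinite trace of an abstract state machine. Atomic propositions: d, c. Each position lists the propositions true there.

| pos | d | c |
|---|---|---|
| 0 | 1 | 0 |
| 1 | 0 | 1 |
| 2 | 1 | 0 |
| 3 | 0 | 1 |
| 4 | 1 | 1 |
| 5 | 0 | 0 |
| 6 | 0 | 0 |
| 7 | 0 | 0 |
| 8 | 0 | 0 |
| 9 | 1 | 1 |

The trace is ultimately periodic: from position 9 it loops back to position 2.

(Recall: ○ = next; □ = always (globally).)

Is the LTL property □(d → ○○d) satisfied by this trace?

Does not hold

d → ○○d must hold at every position from 0 onward. It fails at position 4, so □(d → ○○d) is false.
Positions where d holds: 0, 2, 4, 9.
Check ○○d at each: 0→ok, 2→ok, 4→fails, 9→fails.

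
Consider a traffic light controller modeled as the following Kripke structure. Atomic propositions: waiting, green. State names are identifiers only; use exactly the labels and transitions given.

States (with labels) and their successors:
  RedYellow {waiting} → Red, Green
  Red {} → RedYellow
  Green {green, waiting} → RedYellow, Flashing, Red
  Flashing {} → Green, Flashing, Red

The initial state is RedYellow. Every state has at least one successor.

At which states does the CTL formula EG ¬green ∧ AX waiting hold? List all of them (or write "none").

States satisfying ¬green: {RedYellow, Red, Flashing}.
States satisfying EG ¬green: {RedYellow, Red, Flashing}.
States satisfying waiting: {RedYellow, Green}.
States satisfying AX waiting: {Red}.
States satisfying EG ¬green ∧ AX waiting: {Red}.

{Red}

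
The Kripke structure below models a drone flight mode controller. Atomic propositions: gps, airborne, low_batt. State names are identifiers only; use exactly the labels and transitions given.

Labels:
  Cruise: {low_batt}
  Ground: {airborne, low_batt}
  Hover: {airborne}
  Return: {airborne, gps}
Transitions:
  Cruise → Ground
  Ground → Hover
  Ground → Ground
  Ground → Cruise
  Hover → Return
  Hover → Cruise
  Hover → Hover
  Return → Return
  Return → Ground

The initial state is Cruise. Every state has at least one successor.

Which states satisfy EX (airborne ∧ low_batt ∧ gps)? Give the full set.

none

States satisfying airborne ∧ low_batt ∧ gps: ∅.
States satisfying EX (airborne ∧ low_batt ∧ gps): ∅.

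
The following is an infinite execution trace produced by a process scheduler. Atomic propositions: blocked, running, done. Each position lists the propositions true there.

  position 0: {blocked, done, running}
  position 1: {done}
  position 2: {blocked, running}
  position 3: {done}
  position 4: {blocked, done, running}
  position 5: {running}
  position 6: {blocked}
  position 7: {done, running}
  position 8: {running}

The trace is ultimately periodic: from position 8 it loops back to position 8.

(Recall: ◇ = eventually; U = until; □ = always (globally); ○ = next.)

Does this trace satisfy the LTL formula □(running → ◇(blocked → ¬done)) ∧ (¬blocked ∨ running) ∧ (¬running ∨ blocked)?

Yes

running → ◇(blocked → ¬done) holds at every position 0..8, and those are all positions ever visited, so □(running → ◇(blocked → ¬done)) holds.
Positions where running holds: 0, 2, 4, 5, 7, 8.
Check ◇(blocked → ¬done) at each: 0→ok, 2→ok, 4→ok, 5→ok, 7→ok, 8→ok.
At position 0: □(running → ◇(blocked → ¬done)) is true; (¬blocked ∨ running) ∧ (¬running ∨ blocked) is true; so □(running → ◇(blocked → ¬done)) ∧ (¬blocked ∨ running) ∧ (¬running ∨ blocked) is true.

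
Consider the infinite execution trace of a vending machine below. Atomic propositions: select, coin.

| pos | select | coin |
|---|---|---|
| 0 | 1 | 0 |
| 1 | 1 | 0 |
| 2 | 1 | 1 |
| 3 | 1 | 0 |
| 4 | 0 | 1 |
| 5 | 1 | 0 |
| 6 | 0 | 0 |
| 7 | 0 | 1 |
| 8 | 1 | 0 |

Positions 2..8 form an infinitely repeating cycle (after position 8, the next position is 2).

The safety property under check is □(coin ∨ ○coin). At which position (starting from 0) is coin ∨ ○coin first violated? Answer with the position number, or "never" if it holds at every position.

0

At position 0 the labels are {select} and the next position 1 has {select}, so coin ∨ ○coin is false there. This is the first violation.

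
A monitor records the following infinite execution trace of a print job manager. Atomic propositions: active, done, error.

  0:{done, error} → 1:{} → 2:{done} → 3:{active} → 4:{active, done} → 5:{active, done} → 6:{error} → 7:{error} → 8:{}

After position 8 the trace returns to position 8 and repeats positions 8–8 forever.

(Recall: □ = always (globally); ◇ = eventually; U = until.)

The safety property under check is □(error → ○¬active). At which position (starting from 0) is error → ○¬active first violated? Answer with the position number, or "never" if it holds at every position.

error → ○¬active holds at every position 0..8, and those are all the positions the trace ever visits, so the invariant □(error → ○¬active) is never violated.

never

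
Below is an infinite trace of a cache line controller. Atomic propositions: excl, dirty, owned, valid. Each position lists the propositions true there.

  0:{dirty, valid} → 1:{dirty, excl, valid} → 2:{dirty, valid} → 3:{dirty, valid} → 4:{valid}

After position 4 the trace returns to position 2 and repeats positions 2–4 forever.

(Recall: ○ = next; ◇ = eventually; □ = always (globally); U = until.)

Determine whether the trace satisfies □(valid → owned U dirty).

Does not hold

valid → owned U dirty must hold at every position from 0 onward. It fails at position 4, so □(valid → owned U dirty) is false.
Positions where valid holds: 0, 1, 2, 3, 4.
Check owned U dirty at each: 0→ok, 1→ok, 2→ok, 3→ok, 4→fails.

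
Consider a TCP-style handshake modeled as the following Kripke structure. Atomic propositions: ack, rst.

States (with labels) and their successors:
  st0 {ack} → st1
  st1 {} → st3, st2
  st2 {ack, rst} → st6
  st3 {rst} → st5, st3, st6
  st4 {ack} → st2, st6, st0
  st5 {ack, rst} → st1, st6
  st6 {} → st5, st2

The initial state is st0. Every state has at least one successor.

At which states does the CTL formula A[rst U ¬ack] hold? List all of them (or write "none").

States satisfying rst: {st2, st3, st5}.
States satisfying ¬ack: {st1, st3, st6}.
States satisfying A[rst U ¬ack]: {st1, st2, st3, st5, st6}.

{st1, st2, st3, st5, st6}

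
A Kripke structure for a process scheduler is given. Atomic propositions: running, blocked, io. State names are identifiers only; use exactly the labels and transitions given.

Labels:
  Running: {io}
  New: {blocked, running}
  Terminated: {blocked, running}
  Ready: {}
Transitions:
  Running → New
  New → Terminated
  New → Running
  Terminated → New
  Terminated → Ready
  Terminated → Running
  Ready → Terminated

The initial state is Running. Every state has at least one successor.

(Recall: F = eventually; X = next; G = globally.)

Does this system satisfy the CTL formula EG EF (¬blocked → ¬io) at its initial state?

States satisfying EF (¬blocked → ¬io): {Running, New, Terminated, Ready}.
States satisfying EG EF (¬blocked → ¬io): {Running, New, Terminated, Ready}.
Running ∈ Sat(EG EF (¬blocked → ¬io)).

Yes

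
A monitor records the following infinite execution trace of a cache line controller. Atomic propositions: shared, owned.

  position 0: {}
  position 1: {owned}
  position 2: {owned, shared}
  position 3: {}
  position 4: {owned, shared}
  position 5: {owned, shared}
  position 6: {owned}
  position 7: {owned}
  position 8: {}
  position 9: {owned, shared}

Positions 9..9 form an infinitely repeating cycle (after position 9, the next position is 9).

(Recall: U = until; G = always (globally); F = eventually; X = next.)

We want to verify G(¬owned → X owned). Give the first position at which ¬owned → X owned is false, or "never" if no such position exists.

never

¬owned → X owned holds at every position 0..9, and those are all the positions the trace ever visits, so the invariant G(¬owned → X owned) is never violated.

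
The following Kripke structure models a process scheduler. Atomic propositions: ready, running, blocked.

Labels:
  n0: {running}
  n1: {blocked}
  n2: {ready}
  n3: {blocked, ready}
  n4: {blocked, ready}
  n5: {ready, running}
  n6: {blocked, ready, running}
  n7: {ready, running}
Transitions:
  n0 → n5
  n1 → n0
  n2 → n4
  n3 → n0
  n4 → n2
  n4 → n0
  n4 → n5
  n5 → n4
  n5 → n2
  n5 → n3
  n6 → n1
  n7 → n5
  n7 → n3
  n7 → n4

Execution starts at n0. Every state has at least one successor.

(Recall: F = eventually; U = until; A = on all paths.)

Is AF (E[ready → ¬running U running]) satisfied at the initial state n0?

Holds

States satisfying E[ready → ¬running U running]: {n0, n1, n2, n3, n4, n5, n6, n7}.
States satisfying AF (E[ready → ¬running U running]): {n0, n1, n2, n3, n4, n5, n6, n7}.
n0 ∈ Sat(AF (E[ready → ¬running U running])).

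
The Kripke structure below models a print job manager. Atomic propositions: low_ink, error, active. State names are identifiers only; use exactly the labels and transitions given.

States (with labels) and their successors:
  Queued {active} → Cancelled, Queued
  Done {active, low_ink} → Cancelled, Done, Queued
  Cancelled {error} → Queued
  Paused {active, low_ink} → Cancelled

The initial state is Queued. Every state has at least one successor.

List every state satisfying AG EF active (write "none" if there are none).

States satisfying EF active: {Queued, Done, Cancelled, Paused}.
States satisfying AG EF active: {Queued, Done, Cancelled, Paused}.

{Queued, Done, Cancelled, Paused}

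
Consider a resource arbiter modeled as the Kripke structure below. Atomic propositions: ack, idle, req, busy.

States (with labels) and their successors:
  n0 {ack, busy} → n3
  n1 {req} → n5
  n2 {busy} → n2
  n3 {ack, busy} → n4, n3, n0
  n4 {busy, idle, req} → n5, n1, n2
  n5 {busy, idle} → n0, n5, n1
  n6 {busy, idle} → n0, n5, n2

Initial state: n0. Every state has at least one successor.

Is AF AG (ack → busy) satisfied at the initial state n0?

States satisfying AG (ack → busy): {n0, n1, n2, n3, n4, n5, n6}.
States satisfying AF AG (ack → busy): {n0, n1, n2, n3, n4, n5, n6}.
n0 ∈ Sat(AF AG (ack → busy)).

Satisfied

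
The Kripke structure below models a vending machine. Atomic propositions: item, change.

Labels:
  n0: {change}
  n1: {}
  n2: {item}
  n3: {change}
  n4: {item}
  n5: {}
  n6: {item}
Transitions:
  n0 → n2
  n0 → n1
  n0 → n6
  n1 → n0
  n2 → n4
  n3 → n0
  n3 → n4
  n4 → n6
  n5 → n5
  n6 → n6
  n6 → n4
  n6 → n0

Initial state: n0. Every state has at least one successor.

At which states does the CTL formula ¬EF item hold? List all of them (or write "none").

{n5}

States satisfying item: {n2, n4, n6}.
States satisfying EF item: {n0, n1, n2, n3, n4, n6}.
States satisfying ¬EF item: {n5}.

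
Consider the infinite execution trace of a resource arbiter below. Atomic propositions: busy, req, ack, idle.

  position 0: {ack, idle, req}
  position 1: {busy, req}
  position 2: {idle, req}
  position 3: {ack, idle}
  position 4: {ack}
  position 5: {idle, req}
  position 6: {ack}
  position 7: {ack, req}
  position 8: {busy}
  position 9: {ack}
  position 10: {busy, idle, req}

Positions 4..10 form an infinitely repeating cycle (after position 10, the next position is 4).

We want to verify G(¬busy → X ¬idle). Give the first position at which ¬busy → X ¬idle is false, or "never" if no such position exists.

Check ¬busy → X ¬idle at each position in order: 0 ✓, 1 ✓.
At position 2 the labels are {idle, req} and the next position 3 has {ack, idle}, so ¬busy → X ¬idle is false there. This is the first violation.

2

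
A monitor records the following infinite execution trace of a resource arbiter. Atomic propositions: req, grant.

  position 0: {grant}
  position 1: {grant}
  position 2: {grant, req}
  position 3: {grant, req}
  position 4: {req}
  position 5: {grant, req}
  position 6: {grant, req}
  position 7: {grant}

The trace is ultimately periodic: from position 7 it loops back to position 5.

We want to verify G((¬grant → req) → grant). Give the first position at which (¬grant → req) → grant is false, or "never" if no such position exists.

Check (¬grant → req) → grant at each position in order: 0 ✓, 1 ✓, 2 ✓, 3 ✓.
At position 4 the labels are {req}, so (¬grant → req) → grant is false there. This is the first violation.

4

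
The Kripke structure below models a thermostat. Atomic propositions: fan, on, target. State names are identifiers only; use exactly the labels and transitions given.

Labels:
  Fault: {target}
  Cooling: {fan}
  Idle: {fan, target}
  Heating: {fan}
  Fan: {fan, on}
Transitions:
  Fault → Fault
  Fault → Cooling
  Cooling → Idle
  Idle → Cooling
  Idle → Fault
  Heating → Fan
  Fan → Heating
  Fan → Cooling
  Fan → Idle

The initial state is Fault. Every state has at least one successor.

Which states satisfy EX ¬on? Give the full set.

{Fault, Cooling, Idle, Fan}

States satisfying ¬on: {Fault, Cooling, Idle, Heating}.
States satisfying EX ¬on: {Fault, Cooling, Idle, Fan}.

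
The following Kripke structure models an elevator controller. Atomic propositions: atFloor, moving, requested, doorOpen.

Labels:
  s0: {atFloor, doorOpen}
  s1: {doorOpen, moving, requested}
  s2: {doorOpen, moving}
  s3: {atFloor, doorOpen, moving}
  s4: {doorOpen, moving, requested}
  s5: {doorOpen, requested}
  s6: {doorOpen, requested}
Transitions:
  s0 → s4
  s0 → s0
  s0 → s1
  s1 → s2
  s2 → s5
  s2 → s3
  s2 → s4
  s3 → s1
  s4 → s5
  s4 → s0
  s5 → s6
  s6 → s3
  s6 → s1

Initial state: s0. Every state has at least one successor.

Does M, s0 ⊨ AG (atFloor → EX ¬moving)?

Does not hold

States satisfying atFloor → EX ¬moving: {s0, s1, s2, s4, s5, s6}.
States satisfying AG (atFloor → EX ¬moving): ∅.
s3 is reachable from s0 and violates atFloor → EX ¬moving, so AG fails at s0.
s0 ∉ Sat(AG (atFloor → EX ¬moving)).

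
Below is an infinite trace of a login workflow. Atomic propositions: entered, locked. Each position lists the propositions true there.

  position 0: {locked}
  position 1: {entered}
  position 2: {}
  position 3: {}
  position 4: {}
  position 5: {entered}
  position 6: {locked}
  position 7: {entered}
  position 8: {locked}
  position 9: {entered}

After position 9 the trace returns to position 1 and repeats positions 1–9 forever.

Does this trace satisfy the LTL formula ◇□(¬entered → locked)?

Does not hold

□(¬entered → locked) is false at every position 0..9, so it never becomes true and ◇□(¬entered → locked) fails.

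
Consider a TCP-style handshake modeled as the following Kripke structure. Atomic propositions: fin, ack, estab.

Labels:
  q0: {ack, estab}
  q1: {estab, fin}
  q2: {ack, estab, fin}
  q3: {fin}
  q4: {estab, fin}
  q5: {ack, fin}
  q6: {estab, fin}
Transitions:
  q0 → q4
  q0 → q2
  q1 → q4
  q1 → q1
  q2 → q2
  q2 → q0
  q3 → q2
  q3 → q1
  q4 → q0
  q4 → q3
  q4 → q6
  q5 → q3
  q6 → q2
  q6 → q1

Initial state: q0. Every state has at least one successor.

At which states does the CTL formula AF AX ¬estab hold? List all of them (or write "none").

States satisfying AX ¬estab: {q5}.
States satisfying AF AX ¬estab: {q5}.

{q5}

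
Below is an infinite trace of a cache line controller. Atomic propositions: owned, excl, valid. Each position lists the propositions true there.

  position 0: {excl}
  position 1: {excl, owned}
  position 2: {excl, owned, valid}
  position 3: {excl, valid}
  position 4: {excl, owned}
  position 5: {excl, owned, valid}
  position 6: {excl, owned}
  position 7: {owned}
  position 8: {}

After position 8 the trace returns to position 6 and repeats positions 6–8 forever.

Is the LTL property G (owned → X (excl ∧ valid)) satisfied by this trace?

Violated

owned → X (excl ∧ valid) must hold at every position from 0 onward. It fails at position 5, so G (owned → X (excl ∧ valid)) is false.
Positions where owned holds: 1, 2, 4, 5, 6, 7.
Check X (excl ∧ valid) at each: 1→ok, 2→ok, 4→ok, 5→fails, 6→fails, 7→fails.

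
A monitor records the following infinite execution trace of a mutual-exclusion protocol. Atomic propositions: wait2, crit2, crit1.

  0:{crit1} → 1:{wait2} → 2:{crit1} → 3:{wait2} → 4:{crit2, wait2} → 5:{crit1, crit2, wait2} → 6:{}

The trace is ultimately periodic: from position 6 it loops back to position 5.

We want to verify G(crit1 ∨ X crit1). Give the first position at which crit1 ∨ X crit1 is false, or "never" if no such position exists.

Check crit1 ∨ X crit1 at each position in order: 0 ✓, 1 ✓, 2 ✓.
At position 3 the labels are {wait2} and the next position 4 has {crit2, wait2}, so crit1 ∨ X crit1 is false there. This is the first violation.

3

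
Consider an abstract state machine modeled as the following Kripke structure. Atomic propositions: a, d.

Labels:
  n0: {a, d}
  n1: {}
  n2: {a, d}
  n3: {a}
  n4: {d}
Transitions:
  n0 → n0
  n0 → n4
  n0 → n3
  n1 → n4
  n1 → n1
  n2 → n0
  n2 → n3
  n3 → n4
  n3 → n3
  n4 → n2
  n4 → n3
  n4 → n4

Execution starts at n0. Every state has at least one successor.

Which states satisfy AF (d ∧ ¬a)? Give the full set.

{n4}

States satisfying d ∧ ¬a: {n4}.
States satisfying AF (d ∧ ¬a): {n4}.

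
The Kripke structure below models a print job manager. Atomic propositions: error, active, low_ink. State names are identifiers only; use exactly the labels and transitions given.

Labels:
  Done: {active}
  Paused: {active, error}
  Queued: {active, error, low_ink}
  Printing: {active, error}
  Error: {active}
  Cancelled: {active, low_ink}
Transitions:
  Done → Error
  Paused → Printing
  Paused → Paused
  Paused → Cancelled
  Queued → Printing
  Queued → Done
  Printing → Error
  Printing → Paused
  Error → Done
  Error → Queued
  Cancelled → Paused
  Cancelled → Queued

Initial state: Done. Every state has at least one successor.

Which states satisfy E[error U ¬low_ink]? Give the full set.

{Done, Paused, Queued, Printing, Error}

States satisfying error: {Paused, Queued, Printing}.
States satisfying ¬low_ink: {Done, Paused, Printing, Error}.
States satisfying E[error U ¬low_ink]: {Done, Paused, Queued, Printing, Error}.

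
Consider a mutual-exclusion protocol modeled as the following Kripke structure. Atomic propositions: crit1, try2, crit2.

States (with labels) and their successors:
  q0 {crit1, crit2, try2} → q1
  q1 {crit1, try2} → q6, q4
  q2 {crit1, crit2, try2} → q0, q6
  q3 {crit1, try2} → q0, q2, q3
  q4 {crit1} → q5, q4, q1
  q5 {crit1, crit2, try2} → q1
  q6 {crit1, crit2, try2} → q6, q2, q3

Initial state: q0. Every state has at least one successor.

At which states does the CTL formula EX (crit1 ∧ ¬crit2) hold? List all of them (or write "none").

{q0, q1, q3, q4, q5, q6}

States satisfying crit1 ∧ ¬crit2: {q1, q3, q4}.
States satisfying EX (crit1 ∧ ¬crit2): {q0, q1, q3, q4, q5, q6}.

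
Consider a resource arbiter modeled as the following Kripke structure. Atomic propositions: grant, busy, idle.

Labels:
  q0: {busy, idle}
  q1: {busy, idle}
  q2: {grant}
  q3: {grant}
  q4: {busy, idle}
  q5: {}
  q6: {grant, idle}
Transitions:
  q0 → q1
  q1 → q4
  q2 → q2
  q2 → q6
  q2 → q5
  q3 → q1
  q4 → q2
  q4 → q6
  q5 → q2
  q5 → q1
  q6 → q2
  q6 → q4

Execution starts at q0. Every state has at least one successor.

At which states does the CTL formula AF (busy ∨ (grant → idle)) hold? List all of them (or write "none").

States satisfying busy ∨ (grant → idle): {q0, q1, q4, q5, q6}.
States satisfying AF (busy ∨ (grant → idle)): {q0, q1, q3, q4, q5, q6}.

{q0, q1, q3, q4, q5, q6}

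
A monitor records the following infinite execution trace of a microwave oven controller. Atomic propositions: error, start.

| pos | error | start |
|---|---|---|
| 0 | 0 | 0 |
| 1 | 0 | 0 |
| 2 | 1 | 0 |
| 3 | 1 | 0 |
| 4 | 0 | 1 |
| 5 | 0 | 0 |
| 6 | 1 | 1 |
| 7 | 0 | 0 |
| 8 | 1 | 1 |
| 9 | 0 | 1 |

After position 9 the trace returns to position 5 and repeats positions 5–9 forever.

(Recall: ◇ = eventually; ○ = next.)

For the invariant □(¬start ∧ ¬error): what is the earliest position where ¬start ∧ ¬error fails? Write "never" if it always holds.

Check ¬start ∧ ¬error at each position in order: 0 ✓, 1 ✓.
At position 2 the labels are {error}, so ¬start ∧ ¬error is false there. This is the first violation.

2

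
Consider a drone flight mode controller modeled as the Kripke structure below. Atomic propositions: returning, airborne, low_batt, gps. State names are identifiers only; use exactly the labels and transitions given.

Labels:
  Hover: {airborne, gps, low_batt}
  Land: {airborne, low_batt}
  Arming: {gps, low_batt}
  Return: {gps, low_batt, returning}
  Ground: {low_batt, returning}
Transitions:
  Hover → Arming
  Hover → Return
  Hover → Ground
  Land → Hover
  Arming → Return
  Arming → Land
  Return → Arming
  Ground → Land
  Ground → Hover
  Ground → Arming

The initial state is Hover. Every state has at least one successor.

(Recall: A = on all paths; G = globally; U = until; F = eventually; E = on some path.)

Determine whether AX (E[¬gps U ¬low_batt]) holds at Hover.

States satisfying E[¬gps U ¬low_batt]: ∅.
States satisfying AX (E[¬gps U ¬low_batt]): ∅.
Hover ∉ Sat(AX (E[¬gps U ¬low_batt])).

No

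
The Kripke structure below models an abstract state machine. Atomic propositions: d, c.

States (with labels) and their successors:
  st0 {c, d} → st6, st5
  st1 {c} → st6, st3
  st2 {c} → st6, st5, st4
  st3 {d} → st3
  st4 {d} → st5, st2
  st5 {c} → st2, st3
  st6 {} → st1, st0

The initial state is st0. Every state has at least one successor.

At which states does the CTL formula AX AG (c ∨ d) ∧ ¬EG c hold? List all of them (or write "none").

{st3}

States satisfying AG (c ∨ d): {st3}.
States satisfying AX AG (c ∨ d): {st3}.
States satisfying c: {st0, st1, st2, st5}.
States satisfying EG c: {st0, st2, st5}.
States satisfying ¬EG c: {st1, st3, st4, st6}.
States satisfying AX AG (c ∨ d) ∧ ¬EG c: {st3}.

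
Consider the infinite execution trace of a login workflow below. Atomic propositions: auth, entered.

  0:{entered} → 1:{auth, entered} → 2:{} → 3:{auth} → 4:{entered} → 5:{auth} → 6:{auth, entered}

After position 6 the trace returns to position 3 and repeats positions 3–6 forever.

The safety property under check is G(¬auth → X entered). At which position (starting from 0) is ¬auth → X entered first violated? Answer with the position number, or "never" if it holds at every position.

2

Check ¬auth → X entered at each position in order: 0 ✓, 1 ✓.
At position 2 the labels are {} and the next position 3 has {auth}, so ¬auth → X entered is false there. This is the first violation.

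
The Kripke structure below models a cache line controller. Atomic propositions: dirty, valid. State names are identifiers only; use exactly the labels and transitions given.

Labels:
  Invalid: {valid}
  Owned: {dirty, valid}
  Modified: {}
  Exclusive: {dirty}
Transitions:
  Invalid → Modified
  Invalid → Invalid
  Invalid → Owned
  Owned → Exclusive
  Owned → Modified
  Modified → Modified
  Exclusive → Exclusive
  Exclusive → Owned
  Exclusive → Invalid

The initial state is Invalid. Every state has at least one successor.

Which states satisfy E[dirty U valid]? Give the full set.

{Invalid, Owned, Exclusive}

States satisfying dirty: {Owned, Exclusive}.
States satisfying valid: {Invalid, Owned}.
States satisfying E[dirty U valid]: {Invalid, Owned, Exclusive}.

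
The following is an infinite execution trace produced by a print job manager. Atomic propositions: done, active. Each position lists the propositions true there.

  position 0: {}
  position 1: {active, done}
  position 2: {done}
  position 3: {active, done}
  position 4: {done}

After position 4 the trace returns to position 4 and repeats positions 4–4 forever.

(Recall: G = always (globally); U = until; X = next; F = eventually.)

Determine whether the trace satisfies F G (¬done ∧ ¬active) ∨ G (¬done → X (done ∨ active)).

G (¬done ∧ ¬active) is false at every position 0..4, so it never becomes true and F G (¬done ∧ ¬active) fails.
¬done → X (done ∨ active) holds at every position 0..4, and those are all positions ever visited, so G (¬done → X (done ∨ active)) holds.
Positions where ¬done holds: 0.
Check X (done ∨ active) at each: 0→ok.
At position 0: F G (¬done ∧ ¬active) is false; G (¬done → X (done ∨ active)) is true; so F G (¬done ∧ ¬active) ∨ G (¬done → X (done ∨ active)) is true.

Holds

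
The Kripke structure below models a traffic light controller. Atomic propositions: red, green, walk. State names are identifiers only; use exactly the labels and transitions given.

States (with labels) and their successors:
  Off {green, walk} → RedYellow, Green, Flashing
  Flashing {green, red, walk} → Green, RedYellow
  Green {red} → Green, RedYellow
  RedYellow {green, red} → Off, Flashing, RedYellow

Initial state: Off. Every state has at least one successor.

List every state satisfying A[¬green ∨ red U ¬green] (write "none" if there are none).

{Green}

States satisfying ¬green ∨ red: {Flashing, Green, RedYellow}.
States satisfying ¬green: {Green}.
States satisfying A[¬green ∨ red U ¬green]: {Green}.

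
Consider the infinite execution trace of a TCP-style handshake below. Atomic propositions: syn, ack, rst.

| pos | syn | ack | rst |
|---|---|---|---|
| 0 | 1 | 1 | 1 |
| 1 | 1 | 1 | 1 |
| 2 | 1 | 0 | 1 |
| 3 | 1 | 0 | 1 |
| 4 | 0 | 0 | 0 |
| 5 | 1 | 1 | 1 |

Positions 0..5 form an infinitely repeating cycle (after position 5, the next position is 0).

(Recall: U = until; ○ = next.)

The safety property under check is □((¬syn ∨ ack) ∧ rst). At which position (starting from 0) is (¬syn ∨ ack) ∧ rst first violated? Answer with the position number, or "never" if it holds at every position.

2

Check (¬syn ∨ ack) ∧ rst at each position in order: 0 ✓, 1 ✓.
At position 2 the labels are {rst, syn}, so (¬syn ∨ ack) ∧ rst is false there. This is the first violation.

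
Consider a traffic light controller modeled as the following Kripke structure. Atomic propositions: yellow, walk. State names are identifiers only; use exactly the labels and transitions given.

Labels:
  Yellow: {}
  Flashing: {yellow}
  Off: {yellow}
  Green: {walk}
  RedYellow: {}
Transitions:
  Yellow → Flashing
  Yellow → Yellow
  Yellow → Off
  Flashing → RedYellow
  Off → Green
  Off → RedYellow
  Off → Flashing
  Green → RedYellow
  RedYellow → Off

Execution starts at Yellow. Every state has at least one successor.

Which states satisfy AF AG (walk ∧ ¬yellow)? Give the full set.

States satisfying AG (walk ∧ ¬yellow): ∅.
States satisfying AF AG (walk ∧ ¬yellow): ∅.

none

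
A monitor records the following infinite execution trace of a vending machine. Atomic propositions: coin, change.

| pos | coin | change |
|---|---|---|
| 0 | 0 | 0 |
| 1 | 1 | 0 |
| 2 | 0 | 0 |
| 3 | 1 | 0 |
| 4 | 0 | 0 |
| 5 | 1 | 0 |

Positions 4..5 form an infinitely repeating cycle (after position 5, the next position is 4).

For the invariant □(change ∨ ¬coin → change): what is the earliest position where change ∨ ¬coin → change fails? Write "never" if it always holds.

At position 0 the labels are {}, so change ∨ ¬coin → change is false there. This is the first violation.

0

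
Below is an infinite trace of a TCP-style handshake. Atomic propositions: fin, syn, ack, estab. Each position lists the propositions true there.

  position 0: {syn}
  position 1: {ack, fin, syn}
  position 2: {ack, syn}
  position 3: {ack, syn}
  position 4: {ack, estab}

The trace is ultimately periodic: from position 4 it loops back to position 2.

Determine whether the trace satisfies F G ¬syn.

G ¬syn is false at every position 0..4, so it never becomes true and F G ¬syn fails.

No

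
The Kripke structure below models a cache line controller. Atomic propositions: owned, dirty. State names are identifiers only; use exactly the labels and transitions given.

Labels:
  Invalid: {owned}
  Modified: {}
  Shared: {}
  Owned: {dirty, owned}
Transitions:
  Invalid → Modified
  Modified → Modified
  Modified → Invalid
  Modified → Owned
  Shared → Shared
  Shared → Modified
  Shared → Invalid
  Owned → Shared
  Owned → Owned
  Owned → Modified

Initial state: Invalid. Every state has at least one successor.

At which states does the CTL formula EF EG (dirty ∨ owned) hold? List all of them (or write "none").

{Invalid, Modified, Shared, Owned}

States satisfying EG (dirty ∨ owned): {Owned}.
States satisfying EF EG (dirty ∨ owned): {Invalid, Modified, Shared, Owned}.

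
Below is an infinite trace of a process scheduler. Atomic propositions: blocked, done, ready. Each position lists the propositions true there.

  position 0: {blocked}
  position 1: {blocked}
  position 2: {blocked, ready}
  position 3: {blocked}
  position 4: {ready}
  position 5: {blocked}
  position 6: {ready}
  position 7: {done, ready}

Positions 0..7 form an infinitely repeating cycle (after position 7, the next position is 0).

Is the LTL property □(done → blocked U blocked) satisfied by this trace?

No

done → blocked U blocked must hold at every position from 0 onward. It fails at position 7, so □(done → blocked U blocked) is false.
Positions where done holds: 7.
Check blocked U blocked at each: 7→fails.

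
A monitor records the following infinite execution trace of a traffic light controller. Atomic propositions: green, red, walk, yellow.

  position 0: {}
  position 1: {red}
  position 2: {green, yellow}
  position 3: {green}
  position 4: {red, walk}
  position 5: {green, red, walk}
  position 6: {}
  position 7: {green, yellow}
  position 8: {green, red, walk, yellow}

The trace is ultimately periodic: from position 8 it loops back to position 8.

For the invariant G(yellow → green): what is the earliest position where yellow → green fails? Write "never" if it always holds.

never

yellow → green holds at every position 0..8, and those are all the positions the trace ever visits, so the invariant G(yellow → green) is never violated.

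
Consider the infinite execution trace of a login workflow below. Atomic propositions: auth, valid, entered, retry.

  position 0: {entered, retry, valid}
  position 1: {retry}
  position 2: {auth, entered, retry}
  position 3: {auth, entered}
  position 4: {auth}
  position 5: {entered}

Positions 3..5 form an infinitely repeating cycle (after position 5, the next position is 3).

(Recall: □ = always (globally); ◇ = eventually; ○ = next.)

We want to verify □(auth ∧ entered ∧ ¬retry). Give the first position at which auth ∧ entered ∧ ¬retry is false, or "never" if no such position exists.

0

At position 0 the labels are {entered, retry, valid}, so auth ∧ entered ∧ ¬retry is false there. This is the first violation.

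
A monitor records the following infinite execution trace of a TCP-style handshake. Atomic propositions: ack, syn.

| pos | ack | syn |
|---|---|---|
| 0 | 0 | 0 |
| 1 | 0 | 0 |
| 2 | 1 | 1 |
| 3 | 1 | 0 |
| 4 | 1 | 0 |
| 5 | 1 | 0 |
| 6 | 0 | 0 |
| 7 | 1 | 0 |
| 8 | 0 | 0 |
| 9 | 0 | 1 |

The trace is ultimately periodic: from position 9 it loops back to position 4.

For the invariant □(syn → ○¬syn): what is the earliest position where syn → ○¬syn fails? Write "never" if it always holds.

syn → ○¬syn holds at every position 0..9, and those are all the positions the trace ever visits, so the invariant □(syn → ○¬syn) is never violated.

never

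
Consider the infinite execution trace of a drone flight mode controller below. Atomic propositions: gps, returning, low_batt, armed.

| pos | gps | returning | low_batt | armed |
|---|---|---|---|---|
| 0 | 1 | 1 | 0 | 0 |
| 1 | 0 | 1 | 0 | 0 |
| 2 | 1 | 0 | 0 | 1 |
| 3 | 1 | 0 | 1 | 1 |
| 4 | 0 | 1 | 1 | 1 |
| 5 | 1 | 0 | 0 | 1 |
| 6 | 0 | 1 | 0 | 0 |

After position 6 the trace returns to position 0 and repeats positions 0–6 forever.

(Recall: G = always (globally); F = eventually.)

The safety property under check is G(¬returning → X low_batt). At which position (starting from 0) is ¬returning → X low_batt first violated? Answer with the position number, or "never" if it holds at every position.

5

Check ¬returning → X low_batt at each position in order: 0 ✓, 1 ✓, 2 ✓, 3 ✓, 4 ✓.
At position 5 the labels are {armed, gps} and the next position 6 has {returning}, so ¬returning → X low_batt is false there. This is the first violation.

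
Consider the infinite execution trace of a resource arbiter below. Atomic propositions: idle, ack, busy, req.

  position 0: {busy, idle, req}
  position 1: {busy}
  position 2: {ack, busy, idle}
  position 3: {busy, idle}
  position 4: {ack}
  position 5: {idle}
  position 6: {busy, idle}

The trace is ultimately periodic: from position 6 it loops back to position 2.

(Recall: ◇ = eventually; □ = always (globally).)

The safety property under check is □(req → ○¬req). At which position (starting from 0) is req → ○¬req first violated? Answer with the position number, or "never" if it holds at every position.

req → ○¬req holds at every position 0..6, and those are all the positions the trace ever visits, so the invariant □(req → ○¬req) is never violated.

never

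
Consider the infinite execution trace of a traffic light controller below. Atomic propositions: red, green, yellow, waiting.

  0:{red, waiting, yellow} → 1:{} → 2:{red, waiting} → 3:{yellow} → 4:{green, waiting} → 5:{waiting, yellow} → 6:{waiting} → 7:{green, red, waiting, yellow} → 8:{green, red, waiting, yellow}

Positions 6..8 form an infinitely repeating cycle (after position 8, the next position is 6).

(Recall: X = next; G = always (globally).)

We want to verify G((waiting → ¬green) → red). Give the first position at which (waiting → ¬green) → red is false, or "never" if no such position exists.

Check (waiting → ¬green) → red at each position in order: 0 ✓.
At position 1 the labels are {}, so (waiting → ¬green) → red is false there. This is the first violation.

1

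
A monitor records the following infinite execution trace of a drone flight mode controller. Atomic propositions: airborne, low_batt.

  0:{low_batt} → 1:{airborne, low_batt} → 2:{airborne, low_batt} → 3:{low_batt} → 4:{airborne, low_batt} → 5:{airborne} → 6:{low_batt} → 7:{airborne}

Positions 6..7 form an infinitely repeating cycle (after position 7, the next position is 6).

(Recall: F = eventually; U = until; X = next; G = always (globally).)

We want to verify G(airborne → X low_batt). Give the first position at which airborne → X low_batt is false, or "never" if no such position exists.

4

Check airborne → X low_batt at each position in order: 0 ✓, 1 ✓, 2 ✓, 3 ✓.
At position 4 the labels are {airborne, low_batt} and the next position 5 has {airborne}, so airborne → X low_batt is false there. This is the first violation.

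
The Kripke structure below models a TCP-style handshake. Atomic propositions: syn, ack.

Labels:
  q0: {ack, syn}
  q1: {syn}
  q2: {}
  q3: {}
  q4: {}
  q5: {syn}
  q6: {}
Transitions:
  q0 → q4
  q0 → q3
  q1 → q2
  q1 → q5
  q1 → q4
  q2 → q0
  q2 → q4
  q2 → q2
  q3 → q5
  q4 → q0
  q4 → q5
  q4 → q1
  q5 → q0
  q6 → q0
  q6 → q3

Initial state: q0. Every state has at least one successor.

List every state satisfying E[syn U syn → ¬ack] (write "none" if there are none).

{q0, q1, q2, q3, q4, q5, q6}

States satisfying syn: {q0, q1, q5}.
States satisfying syn → ¬ack: {q1, q2, q3, q4, q5, q6}.
States satisfying E[syn U syn → ¬ack]: {q0, q1, q2, q3, q4, q5, q6}.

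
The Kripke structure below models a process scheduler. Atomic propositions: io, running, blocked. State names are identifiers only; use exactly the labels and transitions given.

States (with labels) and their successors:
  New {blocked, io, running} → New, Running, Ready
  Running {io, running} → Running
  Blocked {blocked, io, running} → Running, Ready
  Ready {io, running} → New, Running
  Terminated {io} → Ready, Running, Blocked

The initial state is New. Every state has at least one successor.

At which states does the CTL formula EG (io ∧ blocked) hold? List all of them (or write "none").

{New}

States satisfying io ∧ blocked: {New, Blocked}.
States satisfying EG (io ∧ blocked): {New}.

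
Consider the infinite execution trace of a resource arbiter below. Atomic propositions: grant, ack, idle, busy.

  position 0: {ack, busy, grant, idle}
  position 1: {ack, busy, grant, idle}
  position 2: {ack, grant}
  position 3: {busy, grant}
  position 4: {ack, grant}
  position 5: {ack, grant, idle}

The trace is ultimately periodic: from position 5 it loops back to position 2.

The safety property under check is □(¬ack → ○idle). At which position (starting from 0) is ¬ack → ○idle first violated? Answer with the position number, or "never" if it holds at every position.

Check ¬ack → ○idle at each position in order: 0 ✓, 1 ✓, 2 ✓.
At position 3 the labels are {busy, grant} and the next position 4 has {ack, grant}, so ¬ack → ○idle is false there. This is the first violation.

3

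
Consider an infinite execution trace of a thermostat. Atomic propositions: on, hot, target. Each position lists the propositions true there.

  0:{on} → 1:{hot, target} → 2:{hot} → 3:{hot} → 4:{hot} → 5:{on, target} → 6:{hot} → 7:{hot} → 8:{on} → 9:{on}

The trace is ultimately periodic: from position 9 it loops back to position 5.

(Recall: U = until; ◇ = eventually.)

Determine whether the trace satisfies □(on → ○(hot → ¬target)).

on → ○(hot → ¬target) must hold at every position from 0 onward. It fails at position 0, so □(on → ○(hot → ¬target)) is false.
Positions where on holds: 0, 5, 8, 9.
Check ○(hot → ¬target) at each: 0→fails, 5→ok, 8→ok, 9→ok.

No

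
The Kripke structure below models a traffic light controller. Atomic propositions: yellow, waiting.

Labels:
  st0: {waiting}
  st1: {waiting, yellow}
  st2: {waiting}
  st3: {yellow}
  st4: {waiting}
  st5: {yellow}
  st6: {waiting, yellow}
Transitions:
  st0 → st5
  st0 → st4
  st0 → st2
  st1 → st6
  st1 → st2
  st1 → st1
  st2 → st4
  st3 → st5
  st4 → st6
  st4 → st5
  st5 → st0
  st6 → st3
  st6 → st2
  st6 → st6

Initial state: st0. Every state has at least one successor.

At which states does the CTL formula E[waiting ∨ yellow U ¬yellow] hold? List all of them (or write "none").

{st0, st1, st2, st3, st4, st5, st6}

States satisfying waiting ∨ yellow: {st0, st1, st2, st3, st4, st5, st6}.
States satisfying ¬yellow: {st0, st2, st4}.
States satisfying E[waiting ∨ yellow U ¬yellow]: {st0, st1, st2, st3, st4, st5, st6}.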